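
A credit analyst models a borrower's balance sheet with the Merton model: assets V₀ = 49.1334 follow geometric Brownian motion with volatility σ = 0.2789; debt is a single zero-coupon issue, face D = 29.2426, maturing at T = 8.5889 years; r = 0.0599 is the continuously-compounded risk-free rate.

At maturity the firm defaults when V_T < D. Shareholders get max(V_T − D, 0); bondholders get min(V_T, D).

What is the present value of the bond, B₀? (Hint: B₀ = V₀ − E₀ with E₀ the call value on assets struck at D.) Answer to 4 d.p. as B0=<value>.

d₁ = [ln(V₀/D) + (r + σ²/2)T] / (σ√T)
   = [ln(49.1334/29.2426) + (0.0599 + 0.5·0.2789²)·8.5889] / (0.2789·√8.5889)
   = [0.518912 + 0.848520] / 0.817367 = 1.672972
d₂ = d₁ − σ√T = 1.672972 − 0.817367 = 0.855604
N(d₁) = 0.952834,  N(d₂) = 0.803892,  e^(−rT) = 0.597814
E₀ = V₀·N(d₁) − D·e^(−rT)·N(d₂)
   = 49.1334·0.952834 − 29.2426·0.597814·0.803892 = 32.762604
B₀ = V₀ − E₀ = 49.1334 − 32.762604 = 16.370796

B0=16.3708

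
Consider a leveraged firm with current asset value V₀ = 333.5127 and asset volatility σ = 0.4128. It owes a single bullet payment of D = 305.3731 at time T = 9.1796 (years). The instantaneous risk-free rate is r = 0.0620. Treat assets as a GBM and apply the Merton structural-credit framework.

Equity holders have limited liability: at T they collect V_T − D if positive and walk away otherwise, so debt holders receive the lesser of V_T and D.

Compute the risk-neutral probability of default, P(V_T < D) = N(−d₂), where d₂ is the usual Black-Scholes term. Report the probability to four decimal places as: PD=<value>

PD=0.5398

d₁ = [ln(V₀/D) + (r + σ²/2)T] / (σ√T)
   = [ln(333.5127/305.3731) + (0.0620 + 0.5·0.4128²)·9.1796] / (0.4128·√9.1796)
   = [0.088147 + 1.351255] / 1.250695 = 1.150881
d₂ = d₁ − σ√T = 1.150881 − 1.250695 = -0.099815
risk-neutral PD = N(−d₂) = N(0.099815) = 0.539754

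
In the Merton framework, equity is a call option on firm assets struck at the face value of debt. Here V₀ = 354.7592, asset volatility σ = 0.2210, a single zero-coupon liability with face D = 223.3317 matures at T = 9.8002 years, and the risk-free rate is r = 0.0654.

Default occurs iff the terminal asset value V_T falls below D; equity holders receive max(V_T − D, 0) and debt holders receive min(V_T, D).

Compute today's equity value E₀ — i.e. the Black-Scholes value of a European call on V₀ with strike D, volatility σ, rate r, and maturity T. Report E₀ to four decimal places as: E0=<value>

E0=240.2864

d₁ = [ln(V₀/D) + (r + σ²/2)T] / (σ√T)
   = [ln(354.7592/223.3317) + (0.0654 + 0.5·0.2210²)·9.8002] / (0.2210·√9.8002)
   = [0.462781 + 0.880259] / 0.691846 = 1.941240
d₂ = d₁ − σ√T = 1.941240 − 0.691846 = 1.249393
N(d₁) = 0.973885,  N(d₂) = 0.894239,  e^(−rT) = 0.526801
E₀ = V₀·N(d₁) − D·e^(−rT)·N(d₂)
   = 354.7592·0.973885 − 223.3317·0.526801·0.894239 = 240.286395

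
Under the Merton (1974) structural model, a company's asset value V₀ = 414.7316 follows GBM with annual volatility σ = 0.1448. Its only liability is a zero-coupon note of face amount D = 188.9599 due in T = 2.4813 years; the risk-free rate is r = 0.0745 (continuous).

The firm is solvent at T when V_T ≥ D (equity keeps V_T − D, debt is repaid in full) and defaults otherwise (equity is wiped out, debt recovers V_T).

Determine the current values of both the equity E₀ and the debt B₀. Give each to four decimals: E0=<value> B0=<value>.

E0=257.6639 B0=157.0677

d₁ = [ln(V₀/D) + (r + σ²/2)T] / (σ√T)
   = [ln(414.7316/188.9599) + (0.0745 + 0.5·0.1448²)·2.4813] / (0.1448·√2.4813)
   = [0.786097 + 0.210870] / 0.228091 = 4.370914
d₂ = d₁ − σ√T = 4.370914 − 0.228091 = 4.142823
N(d₁) = 0.999994,  N(d₂) = 0.999983,  e^(−rT) = 0.831223
E₀ = V₀·N(d₁) − D·e^(−rT)·N(d₂)
   = 414.7316·0.999994 − 188.9599·0.831223·0.999983 = 257.663863
B₀ = V₀ − E₀ = 414.7316 − 257.663863 = 157.067737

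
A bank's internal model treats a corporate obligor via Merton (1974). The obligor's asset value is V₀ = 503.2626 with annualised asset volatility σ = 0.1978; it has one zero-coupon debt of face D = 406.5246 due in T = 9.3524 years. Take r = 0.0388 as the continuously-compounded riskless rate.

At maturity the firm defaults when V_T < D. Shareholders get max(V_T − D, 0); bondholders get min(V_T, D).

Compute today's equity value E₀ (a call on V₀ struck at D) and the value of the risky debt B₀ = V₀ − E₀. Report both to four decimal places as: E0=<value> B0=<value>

d₁ = [ln(V₀/D) + (r + σ²/2)T] / (σ√T)
   = [ln(503.2626/406.5246) + (0.0388 + 0.5·0.1978²)·9.3524] / (0.1978·√9.3524)
   = [0.213468 + 0.545829] / 0.604906 = 1.255231
d₂ = d₁ − σ√T = 1.255231 − 0.604906 = 0.650325
N(d₁) = 0.895302,  N(d₂) = 0.742259,  e^(−rT) = 0.695675
E₀ = V₀·N(d₁) − D·e^(−rT)·N(d₂)
   = 503.2626·0.895302 − 406.5246·0.695675·0.742259 = 240.654886
B₀ = V₀ − E₀ = 503.2626 − 240.654886 = 262.607714

E0=240.6549 B0=262.6077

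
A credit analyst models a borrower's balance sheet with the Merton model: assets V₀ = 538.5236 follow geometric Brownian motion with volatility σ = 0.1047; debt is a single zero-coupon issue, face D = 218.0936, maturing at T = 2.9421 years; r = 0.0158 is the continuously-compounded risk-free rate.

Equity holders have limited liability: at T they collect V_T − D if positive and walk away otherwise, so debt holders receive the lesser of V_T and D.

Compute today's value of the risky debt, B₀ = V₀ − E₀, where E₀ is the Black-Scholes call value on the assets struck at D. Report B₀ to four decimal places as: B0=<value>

B0=208.1875

d₁ = [ln(V₀/D) + (r + σ²/2)T] / (σ√T)
   = [ln(538.5236/218.0936) + (0.0158 + 0.5·0.1047²)·2.9421] / (0.1047·√2.9421)
   = [0.903907 + 0.062611] / 0.179587 = 5.381886
d₂ = d₁ − σ√T = 5.381886 − 0.179587 = 5.202299
N(d₁) = 1.000000,  N(d₂) = 1.000000,  e^(−rT) = 0.954579
E₀ = V₀·N(d₁) − D·e^(−rT)·N(d₂)
   = 538.5236·1.000000 − 218.0936·0.954579·1.000000 = 330.336094
B₀ = V₀ − E₀ = 538.5236 − 330.336094 = 208.187506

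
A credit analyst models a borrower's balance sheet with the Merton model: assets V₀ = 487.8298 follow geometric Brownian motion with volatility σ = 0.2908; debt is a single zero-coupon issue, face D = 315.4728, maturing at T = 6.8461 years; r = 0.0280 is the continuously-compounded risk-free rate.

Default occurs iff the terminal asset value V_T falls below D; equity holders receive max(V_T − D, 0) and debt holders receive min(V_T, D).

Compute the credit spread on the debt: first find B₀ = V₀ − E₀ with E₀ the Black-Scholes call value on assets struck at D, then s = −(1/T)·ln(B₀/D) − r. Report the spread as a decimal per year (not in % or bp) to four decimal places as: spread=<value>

spread=0.0178

d₁ = [ln(V₀/D) + (r + σ²/2)T] / (σ√T)
   = [ln(487.8298/315.4728) + (0.0280 + 0.5·0.2908²)·6.8461] / (0.2908·√6.8461)
   = [0.435894 + 0.481160] / 0.760880 = 1.205255
d₂ = d₁ − σ√T = 1.205255 − 0.760880 = 0.444375
N(d₁) = 0.885948,  N(d₂) = 0.671614,  e^(−rT) = 0.825562
E₀ = V₀·N(d₁) − D·e^(−rT)·N(d₂)
   = 487.8298·0.885948 − 315.4728·0.825562·0.671614 = 257.274779
B₀ = V₀ − E₀ = 487.8298 − 257.274779 = 230.555021
spread = −(1/T)·ln(B₀/D) − r = −(1/6.8461)·ln(230.555021/315.4728) − 0.0280 = 0.01780461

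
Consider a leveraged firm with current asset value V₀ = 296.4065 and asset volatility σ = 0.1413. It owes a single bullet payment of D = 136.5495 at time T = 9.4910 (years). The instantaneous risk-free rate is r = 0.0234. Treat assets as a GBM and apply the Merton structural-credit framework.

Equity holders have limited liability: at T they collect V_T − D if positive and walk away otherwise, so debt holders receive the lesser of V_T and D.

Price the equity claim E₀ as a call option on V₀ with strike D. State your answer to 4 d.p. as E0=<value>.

E0=187.3410

d₁ = [ln(V₀/D) + (r + σ²/2)T] / (σ√T)
   = [ln(296.4065/136.5495) + (0.0234 + 0.5·0.1413²)·9.4910] / (0.1413·√9.4910)
   = [0.775045 + 0.316837] / 0.435310 = 2.508287
d₂ = d₁ − σ√T = 2.508287 − 0.435310 = 2.072978
N(d₁) = 0.993934,  N(d₂) = 0.980913,  e^(−rT) = 0.800844
E₀ = V₀·N(d₁) − D·e^(−rT)·N(d₂)
   = 296.4065·0.993934 − 136.5495·0.800844·0.980913 = 187.340987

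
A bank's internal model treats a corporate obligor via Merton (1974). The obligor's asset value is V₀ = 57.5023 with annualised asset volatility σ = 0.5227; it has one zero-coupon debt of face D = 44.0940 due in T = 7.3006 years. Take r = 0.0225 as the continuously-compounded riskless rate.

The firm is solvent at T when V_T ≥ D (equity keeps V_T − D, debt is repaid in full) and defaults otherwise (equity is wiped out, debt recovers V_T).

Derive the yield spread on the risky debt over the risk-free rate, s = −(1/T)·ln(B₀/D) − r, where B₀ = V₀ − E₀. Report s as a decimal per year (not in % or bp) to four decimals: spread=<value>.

spread=0.0737

d₁ = [ln(V₀/D) + (r + σ²/2)T] / (σ√T)
   = [ln(57.5023/44.0940) + (0.0225 + 0.5·0.5227²)·7.3006] / (0.5227·√7.3006)
   = [0.265501 + 1.161581] / 1.412316 = 1.010456
d₂ = d₁ − σ√T = 1.010456 − 1.412316 = -0.401860
N(d₁) = 0.843862,  N(d₂) = 0.343894,  e^(−rT) = 0.848518
E₀ = V₀·N(d₁) − D·e^(−rT)·N(d₂)
   = 57.5023·0.843862 − 44.0940·0.848518·0.343894 = 35.657347
B₀ = V₀ − E₀ = 57.5023 − 35.657347 = 21.844953
spread = −(1/T)·ln(B₀/D) − r = −(1/7.3006)·ln(21.844953/44.0940) − 0.0225 = 0.07370495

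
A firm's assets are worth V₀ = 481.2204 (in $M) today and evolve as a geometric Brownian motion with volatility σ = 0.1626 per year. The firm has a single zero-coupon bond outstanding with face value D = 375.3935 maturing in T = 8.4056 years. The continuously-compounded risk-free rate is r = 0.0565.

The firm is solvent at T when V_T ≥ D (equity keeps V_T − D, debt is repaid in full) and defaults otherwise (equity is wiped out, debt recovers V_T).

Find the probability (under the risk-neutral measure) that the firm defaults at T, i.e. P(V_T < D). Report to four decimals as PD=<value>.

PD=0.0971

d₁ = [ln(V₀/D) + (r + σ²/2)T] / (σ√T)
   = [ln(481.2204/375.3935) + (0.0565 + 0.5·0.1626²)·8.4056] / (0.1626·√8.4056)
   = [0.248351 + 0.586033] / 0.471417 = 1.769950
d₂ = d₁ − σ√T = 1.769950 − 0.471417 = 1.298533
risk-neutral PD = N(−d₂) = N(-1.298533) = 0.097052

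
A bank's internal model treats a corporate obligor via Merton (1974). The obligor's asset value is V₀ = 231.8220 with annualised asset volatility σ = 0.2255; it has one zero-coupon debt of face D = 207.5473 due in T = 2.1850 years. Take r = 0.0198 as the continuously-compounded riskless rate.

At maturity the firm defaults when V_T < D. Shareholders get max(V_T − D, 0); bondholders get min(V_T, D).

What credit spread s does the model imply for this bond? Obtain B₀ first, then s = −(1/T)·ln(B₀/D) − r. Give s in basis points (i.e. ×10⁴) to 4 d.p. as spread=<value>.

spread=356.9967

d₁ = [ln(V₀/D) + (r + σ²/2)T] / (σ√T)
   = [ln(231.8220/207.5473) + (0.0198 + 0.5·0.2255²)·2.1850] / (0.2255·√2.1850)
   = [0.110611 + 0.098817] / 0.333328 = 0.628292
d₂ = d₁ − σ√T = 0.628292 − 0.333328 = 0.294963
N(d₁) = 0.735094,  N(d₂) = 0.615989,  e^(−rT) = 0.957659
E₀ = V₀·N(d₁) − D·e^(−rT)·N(d₂)
   = 231.8220·0.735094 − 207.5473·0.957659·0.615989 = 47.977096
B₀ = V₀ − E₀ = 231.8220 − 47.977096 = 183.844904
spread = −(1/T)·ln(B₀/D) − r = −(1/2.1850)·ln(183.844904/207.5473) − 0.0198 = 0.03569967
in basis points: 0.03569967 × 10⁴ = 356.9967 bp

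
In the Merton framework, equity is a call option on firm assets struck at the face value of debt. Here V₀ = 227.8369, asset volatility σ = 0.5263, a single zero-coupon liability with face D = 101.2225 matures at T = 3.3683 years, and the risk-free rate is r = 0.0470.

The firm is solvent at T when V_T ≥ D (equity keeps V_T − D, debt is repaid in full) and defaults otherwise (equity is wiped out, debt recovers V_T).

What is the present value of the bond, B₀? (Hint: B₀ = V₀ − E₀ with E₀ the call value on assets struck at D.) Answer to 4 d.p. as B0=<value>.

d₁ = [ln(V₀/D) + (r + σ²/2)T] / (σ√T)
   = [ln(227.8369/101.2225) + (0.0470 + 0.5·0.5263²)·3.3683] / (0.5263·√3.3683)
   = [0.811309 + 0.624806] / 0.965915 = 1.486792
d₂ = d₁ − σ√T = 1.486792 − 0.965915 = 0.520878
N(d₁) = 0.931465,  N(d₂) = 0.698774,  e^(−rT) = 0.853585
E₀ = V₀·N(d₁) − D·e^(−rT)·N(d₂)
   = 227.8369·0.931465 − 101.2225·0.853585·0.698774 = 151.846656
B₀ = V₀ − E₀ = 227.8369 − 151.846656 = 75.990244

B0=75.9902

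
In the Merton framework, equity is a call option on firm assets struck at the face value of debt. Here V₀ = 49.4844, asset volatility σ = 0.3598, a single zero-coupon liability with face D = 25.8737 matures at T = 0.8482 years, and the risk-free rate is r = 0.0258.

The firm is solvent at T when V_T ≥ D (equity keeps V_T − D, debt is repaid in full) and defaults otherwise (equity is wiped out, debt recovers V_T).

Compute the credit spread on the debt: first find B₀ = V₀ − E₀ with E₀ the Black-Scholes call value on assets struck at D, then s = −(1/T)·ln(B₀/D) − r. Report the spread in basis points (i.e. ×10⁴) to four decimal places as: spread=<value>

d₁ = [ln(V₀/D) + (r + σ²/2)T] / (σ√T)
   = [ln(49.4844/25.8737) + (0.0258 + 0.5·0.3598²)·0.8482] / (0.3598·√0.8482)
   = [0.648430 + 0.076786] / 0.331368 = 2.188554
d₂ = d₁ − σ√T = 2.188554 − 0.331368 = 1.857186
N(d₁) = 0.985685,  N(d₂) = 0.968358,  e^(−rT) = 0.978354
E₀ = V₀·N(d₁) − D·e^(−rT)·N(d₂)
   = 49.4844·0.985685 − 25.8737·0.978354·0.968358 = 24.263390
B₀ = V₀ − E₀ = 49.4844 − 24.263390 = 25.221010
spread = −(1/T)·ln(B₀/D) − r = −(1/0.8482)·ln(25.221010/25.8737) − 0.0258 = 0.00432217
in basis points: 0.00432217 × 10⁴ = 43.2217 bp

spread=43.2217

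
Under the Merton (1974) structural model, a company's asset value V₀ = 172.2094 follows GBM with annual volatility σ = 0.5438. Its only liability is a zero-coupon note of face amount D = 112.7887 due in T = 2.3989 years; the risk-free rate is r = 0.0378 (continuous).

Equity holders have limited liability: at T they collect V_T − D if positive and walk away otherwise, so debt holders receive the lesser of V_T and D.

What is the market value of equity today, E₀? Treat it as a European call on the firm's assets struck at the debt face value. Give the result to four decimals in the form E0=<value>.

d₁ = [ln(V₀/D) + (r + σ²/2)T] / (σ√T)
   = [ln(172.2094/112.7887) + (0.0378 + 0.5·0.5438²)·2.3989] / (0.5438·√2.3989)
   = [0.423195 + 0.445378] / 0.842258 = 1.031243
d₂ = d₁ − σ√T = 1.031243 − 0.842258 = 0.188985
N(d₁) = 0.848787,  N(d₂) = 0.574948,  e^(−rT) = 0.913311
E₀ = V₀·N(d₁) − D·e^(−rT)·N(d₂)
   = 172.2094·0.848787 − 112.7887·0.913311·0.574948 = 86.942980

E0=86.9430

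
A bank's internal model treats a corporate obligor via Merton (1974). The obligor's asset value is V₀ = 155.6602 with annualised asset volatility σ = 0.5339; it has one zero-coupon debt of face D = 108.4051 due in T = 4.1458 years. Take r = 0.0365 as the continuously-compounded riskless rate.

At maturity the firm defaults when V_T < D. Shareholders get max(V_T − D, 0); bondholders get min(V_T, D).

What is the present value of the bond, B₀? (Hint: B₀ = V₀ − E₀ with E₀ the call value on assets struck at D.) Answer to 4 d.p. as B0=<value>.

d₁ = [ln(V₀/D) + (r + σ²/2)T] / (σ√T)
   = [ln(155.6602/108.4051) + (0.0365 + 0.5·0.5339²)·4.1458] / (0.5339·√4.1458)
   = [0.361800 + 0.742200] / 1.087086 = 1.015559
d₂ = d₁ − σ√T = 1.015559 − 1.087086 = -0.071527
N(d₁) = 0.845080,  N(d₂) = 0.471489,  e^(−rT) = 0.859571
E₀ = V₀·N(d₁) − D·e^(−rT)·N(d₂)
   = 155.6602·0.845080 − 108.4051·0.859571·0.471489 = 87.611130
B₀ = V₀ − E₀ = 155.6602 − 87.611130 = 68.049070

B0=68.0491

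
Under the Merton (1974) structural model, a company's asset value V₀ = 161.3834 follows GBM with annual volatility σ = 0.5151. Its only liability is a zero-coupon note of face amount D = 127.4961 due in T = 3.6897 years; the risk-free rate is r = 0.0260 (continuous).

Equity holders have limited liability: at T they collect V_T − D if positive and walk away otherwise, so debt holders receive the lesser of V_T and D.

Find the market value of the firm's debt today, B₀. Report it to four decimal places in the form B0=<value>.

B0=83.3845

d₁ = [ln(V₀/D) + (r + σ²/2)T] / (σ√T)
   = [ln(161.3834/127.4961) + (0.0260 + 0.5·0.5151²)·3.6897] / (0.5151·√3.6897)
   = [0.235697 + 0.585423] / 0.989435 = 0.829888
d₂ = d₁ − σ√T = 0.829888 − 0.989435 = -0.159547
N(d₁) = 0.796699,  N(d₂) = 0.436619,  e^(−rT) = 0.908526
E₀ = V₀·N(d₁) − D·e^(−rT)·N(d₂)
   = 161.3834·0.796699 − 127.4961·0.908526·0.436619 = 77.998874
B₀ = V₀ − E₀ = 161.3834 − 77.998874 = 83.384526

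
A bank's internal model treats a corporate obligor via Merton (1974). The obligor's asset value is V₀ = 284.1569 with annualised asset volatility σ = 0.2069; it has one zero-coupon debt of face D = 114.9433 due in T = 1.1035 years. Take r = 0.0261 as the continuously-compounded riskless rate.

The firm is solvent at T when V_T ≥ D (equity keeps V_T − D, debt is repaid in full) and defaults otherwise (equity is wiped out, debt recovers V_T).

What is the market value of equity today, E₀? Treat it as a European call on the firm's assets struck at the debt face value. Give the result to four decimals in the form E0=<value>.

E0=172.4770

d₁ = [ln(V₀/D) + (r + σ²/2)T] / (σ√T)
   = [ln(284.1569/114.9433) + (0.0261 + 0.5·0.2069²)·1.1035] / (0.2069·√1.1035)
   = [0.905088 + 0.052420] / 0.217344 = 4.405506
d₂ = d₁ − σ√T = 4.405506 − 0.217344 = 4.188162
N(d₁) = 0.999995,  N(d₂) = 0.999986,  e^(−rT) = 0.971609
E₀ = V₀·N(d₁) − D·e^(−rT)·N(d₂)
   = 284.1569·0.999995 − 114.9433·0.971609·0.999986 = 172.476974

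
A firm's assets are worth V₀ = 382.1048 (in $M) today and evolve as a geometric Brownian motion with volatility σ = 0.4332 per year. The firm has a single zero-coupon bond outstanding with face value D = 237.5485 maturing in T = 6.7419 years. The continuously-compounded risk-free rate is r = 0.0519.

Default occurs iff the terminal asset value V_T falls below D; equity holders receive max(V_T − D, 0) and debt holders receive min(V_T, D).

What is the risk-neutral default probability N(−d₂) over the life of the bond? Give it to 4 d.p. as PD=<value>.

d₁ = [ln(V₀/D) + (r + σ²/2)T] / (σ√T)
   = [ln(382.1048/237.5485) + (0.0519 + 0.5·0.4332²)·6.7419] / (0.4332·√6.7419)
   = [0.475323 + 0.982505] / 1.124811 = 1.296064
d₂ = d₁ − σ√T = 1.296064 − 1.124811 = 0.171253
risk-neutral PD = N(−d₂) = N(-0.171253) = 0.432012

PD=0.4320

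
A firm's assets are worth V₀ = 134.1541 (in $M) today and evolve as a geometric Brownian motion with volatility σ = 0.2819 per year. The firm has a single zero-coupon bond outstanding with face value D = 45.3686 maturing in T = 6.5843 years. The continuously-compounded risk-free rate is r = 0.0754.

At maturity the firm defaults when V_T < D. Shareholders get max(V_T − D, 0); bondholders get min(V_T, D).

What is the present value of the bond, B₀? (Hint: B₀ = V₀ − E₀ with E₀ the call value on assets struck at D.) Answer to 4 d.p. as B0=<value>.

d₁ = [ln(V₀/D) + (r + σ²/2)T] / (σ√T)
   = [ln(134.1541/45.3686) + (0.0754 + 0.5·0.2819²)·6.5843] / (0.2819·√6.5843)
   = [1.084169 + 0.758076] / 0.723352 = 2.546815
d₂ = d₁ − σ√T = 2.546815 − 0.723352 = 1.823462
N(d₁) = 0.994564,  N(d₂) = 0.965883,  e^(−rT) = 0.608684
E₀ = V₀·N(d₁) − D·e^(−rT)·N(d₂)
   = 134.1541·0.994564 − 45.3686·0.608684·0.965883 = 106.751899
B₀ = V₀ − E₀ = 134.1541 − 106.751899 = 27.402201

B0=27.4022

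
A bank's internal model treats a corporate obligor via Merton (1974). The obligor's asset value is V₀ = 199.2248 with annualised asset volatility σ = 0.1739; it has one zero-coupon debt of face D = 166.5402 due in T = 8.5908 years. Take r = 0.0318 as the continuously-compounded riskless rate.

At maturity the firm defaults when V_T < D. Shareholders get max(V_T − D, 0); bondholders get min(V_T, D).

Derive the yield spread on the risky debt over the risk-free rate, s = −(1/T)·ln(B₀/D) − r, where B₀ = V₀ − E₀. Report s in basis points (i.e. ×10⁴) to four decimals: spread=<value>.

spread=77.4545

d₁ = [ln(V₀/D) + (r + σ²/2)T] / (σ√T)
   = [ln(199.2248/166.5402) + (0.0318 + 0.5·0.1739²)·8.5908] / (0.1739·√8.5908)
   = [0.179197 + 0.403086] / 0.509702 = 1.142398
d₂ = d₁ − σ√T = 1.142398 − 0.509702 = 0.632696
N(d₁) = 0.873356,  N(d₂) = 0.736534,  e^(−rT) = 0.760950
E₀ = V₀·N(d₁) − D·e^(−rT)·N(d₂)
   = 199.2248·0.873356 − 166.5402·0.760950·0.736534 = 80.654065
B₀ = V₀ − E₀ = 199.2248 − 80.654065 = 118.570735
spread = −(1/T)·ln(B₀/D) − r = −(1/8.5908)·ln(118.570735/166.5402) − 0.0318 = 0.00774545
in basis points: 0.00774545 × 10⁴ = 77.4545 bp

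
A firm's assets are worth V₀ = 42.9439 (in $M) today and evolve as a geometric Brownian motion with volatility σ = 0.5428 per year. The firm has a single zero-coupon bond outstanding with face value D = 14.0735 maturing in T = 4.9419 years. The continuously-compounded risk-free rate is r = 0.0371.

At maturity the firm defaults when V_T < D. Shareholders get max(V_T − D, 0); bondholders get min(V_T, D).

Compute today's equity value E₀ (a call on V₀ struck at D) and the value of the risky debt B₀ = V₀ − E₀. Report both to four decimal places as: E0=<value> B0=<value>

E0=32.9575 B0=9.9864

d₁ = [ln(V₀/D) + (r + σ²/2)T] / (σ√T)
   = [ln(42.9439/14.0735) + (0.0371 + 0.5·0.5428²)·4.9419] / (0.5428·√4.9419)
   = [1.115601 + 0.911365] / 1.206665 = 1.679808
d₂ = d₁ − σ√T = 1.679808 − 1.206665 = 0.473143
N(d₁) = 0.953503,  N(d₂) = 0.681944,  e^(−rT) = 0.832481
E₀ = V₀·N(d₁) − D·e^(−rT)·N(d₂)
   = 42.9439·0.953503 − 14.0735·0.832481·0.681944 = 32.957514
B₀ = V₀ − E₀ = 42.9439 − 32.957514 = 9.986386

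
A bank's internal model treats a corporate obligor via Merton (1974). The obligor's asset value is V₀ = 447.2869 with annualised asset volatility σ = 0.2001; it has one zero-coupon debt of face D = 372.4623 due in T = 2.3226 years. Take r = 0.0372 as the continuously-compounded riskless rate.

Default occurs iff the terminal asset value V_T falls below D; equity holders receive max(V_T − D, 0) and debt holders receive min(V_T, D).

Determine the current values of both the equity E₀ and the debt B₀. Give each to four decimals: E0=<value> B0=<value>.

d₁ = [ln(V₀/D) + (r + σ²/2)T] / (σ√T)
   = [ln(447.2869/372.4623) + (0.0372 + 0.5·0.2001²)·2.3226] / (0.2001·√2.3226)
   = [0.183064 + 0.132899] / 0.304954 = 1.036103
d₂ = d₁ − σ√T = 1.036103 − 0.304954 = 0.731149
N(d₁) = 0.849923,  N(d₂) = 0.767656,  e^(−rT) = 0.917227
E₀ = V₀·N(d₁) − D·e^(−rT)·N(d₂)
   = 447.2869·0.849923 − 372.4623·0.917227·0.767656 = 117.903317
B₀ = V₀ − E₀ = 447.2869 − 117.903317 = 329.383583

E0=117.9033 B0=329.3836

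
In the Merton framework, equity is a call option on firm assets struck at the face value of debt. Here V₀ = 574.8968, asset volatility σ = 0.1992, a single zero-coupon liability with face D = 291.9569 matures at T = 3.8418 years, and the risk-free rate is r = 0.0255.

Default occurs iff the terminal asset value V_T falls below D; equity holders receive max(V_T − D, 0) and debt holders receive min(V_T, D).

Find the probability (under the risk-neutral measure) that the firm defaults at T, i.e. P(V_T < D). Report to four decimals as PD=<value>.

PD=0.0366

d₁ = [ln(V₀/D) + (r + σ²/2)T] / (σ√T)
   = [ln(574.8968/291.9569) + (0.0255 + 0.5·0.1992²)·3.8418] / (0.1992·√3.8418)
   = [0.677584 + 0.174188] / 0.390442 = 2.181559
d₂ = d₁ − σ√T = 2.181559 − 0.390442 = 1.791117
risk-neutral PD = N(−d₂) = N(-1.791117) = 0.036637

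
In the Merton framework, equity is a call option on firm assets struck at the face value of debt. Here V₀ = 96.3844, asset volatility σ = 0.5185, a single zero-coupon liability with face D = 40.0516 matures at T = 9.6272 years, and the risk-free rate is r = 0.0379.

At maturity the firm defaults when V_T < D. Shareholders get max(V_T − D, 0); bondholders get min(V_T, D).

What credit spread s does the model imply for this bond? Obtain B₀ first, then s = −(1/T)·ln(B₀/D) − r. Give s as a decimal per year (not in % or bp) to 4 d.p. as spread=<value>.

d₁ = [ln(V₀/D) + (r + σ²/2)T] / (σ√T)
   = [ln(96.3844/40.0516) + (0.0379 + 0.5·0.5185²)·9.6272] / (0.5185·√9.6272)
   = [0.878176 + 1.658970] / 1.608788 = 1.577054
d₂ = d₁ − σ√T = 1.577054 − 1.608788 = -0.031733
N(d₁) = 0.942608,  N(d₂) = 0.487342,  e^(−rT) = 0.694286
E₀ = V₀·N(d₁) − D·e^(−rT)·N(d₂)
   = 96.3844·0.942608 − 40.0516·0.694286·0.487342 = 77.301091
B₀ = V₀ − E₀ = 96.3844 − 77.301091 = 19.083309
spread = −(1/T)·ln(B₀/D) − r = −(1/9.6272)·ln(19.083309/40.0516) − 0.0379 = 0.03910625

spread=0.0391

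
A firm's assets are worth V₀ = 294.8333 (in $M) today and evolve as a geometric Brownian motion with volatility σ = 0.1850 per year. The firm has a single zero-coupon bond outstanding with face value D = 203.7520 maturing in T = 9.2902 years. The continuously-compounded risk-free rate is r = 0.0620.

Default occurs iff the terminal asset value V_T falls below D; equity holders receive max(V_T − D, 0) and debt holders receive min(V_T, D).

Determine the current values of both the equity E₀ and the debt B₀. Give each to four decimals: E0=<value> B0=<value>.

d₁ = [ln(V₀/D) + (r + σ²/2)T] / (σ√T)
   = [ln(294.8333/203.7520) + (0.0620 + 0.5·0.1850²)·9.2902] / (0.1850·√9.2902)
   = [0.369507 + 0.734971] / 0.563877 = 1.958721
d₂ = d₁ − σ√T = 1.958721 − 0.563877 = 1.394844
N(d₁) = 0.974927,  N(d₂) = 0.918469,  e^(−rT) = 0.562147
E₀ = V₀·N(d₁) − D·e^(−rT)·N(d₂)
   = 294.8333·0.974927 − 203.7520·0.562147·0.918469 = 182.240993
B₀ = V₀ − E₀ = 294.8333 − 182.240993 = 112.592307

E0=182.2410 B0=112.5923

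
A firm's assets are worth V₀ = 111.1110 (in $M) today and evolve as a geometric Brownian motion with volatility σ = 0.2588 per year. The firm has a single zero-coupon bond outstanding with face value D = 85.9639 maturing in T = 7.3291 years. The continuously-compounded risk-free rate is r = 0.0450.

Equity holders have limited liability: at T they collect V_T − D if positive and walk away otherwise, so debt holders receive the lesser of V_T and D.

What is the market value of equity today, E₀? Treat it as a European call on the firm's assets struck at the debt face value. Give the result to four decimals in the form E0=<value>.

E0=55.5989

d₁ = [ln(V₀/D) + (r + σ²/2)T] / (σ√T)
   = [ln(111.1110/85.9639) + (0.0450 + 0.5·0.2588²)·7.3291] / (0.2588·√7.3291)
   = [0.256602 + 0.575252] / 0.700631 = 1.187292
d₂ = d₁ − σ√T = 1.187292 − 0.700631 = 0.486660
N(d₁) = 0.882444,  N(d₂) = 0.686751,  e^(−rT) = 0.719061
E₀ = V₀·N(d₁) − D·e^(−rT)·N(d₂)
   = 111.1110·0.882444 − 85.9639·0.719061·0.686751 = 55.598917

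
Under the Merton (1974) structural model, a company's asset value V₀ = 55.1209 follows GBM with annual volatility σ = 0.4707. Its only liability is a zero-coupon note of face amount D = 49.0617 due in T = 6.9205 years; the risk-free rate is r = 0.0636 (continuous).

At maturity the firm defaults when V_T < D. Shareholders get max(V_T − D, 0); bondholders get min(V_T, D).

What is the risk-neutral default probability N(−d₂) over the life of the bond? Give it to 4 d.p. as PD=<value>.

PD=0.5674

d₁ = [ln(V₀/D) + (r + σ²/2)T] / (σ√T)
   = [ln(55.1209/49.0617) + (0.0636 + 0.5·0.4707²)·6.9205] / (0.4707·√6.9205)
   = [0.116450 + 1.206792] / 1.238263 = 1.068627
d₂ = d₁ − σ√T = 1.068627 − 1.238263 = -0.169636
risk-neutral PD = N(−d₂) = N(0.169636) = 0.567352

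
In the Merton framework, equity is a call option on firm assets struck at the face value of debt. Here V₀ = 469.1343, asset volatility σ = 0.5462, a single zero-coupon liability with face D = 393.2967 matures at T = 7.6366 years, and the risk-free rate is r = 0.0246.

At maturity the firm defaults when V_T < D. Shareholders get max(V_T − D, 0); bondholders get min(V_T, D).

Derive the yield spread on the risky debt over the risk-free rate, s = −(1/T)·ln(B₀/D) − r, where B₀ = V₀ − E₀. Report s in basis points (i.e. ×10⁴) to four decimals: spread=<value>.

spread=822.5131

d₁ = [ln(V₀/D) + (r + σ²/2)T] / (σ√T)
   = [ln(469.1343/393.2967) + (0.0246 + 0.5·0.5462²)·7.6366] / (0.5462·√7.6366)
   = [0.176325 + 1.326991] / 1.509391 = 0.995975
d₂ = d₁ − σ√T = 0.995975 − 1.509391 = -0.513416
N(d₁) = 0.840369,  N(d₂) = 0.303830,  e^(−rT) = 0.828730
E₀ = V₀·N(d₁) − D·e^(−rT)·N(d₂)
   = 469.1343·0.840369 − 393.2967·0.828730·0.303830 = 295.216360
B₀ = V₀ − E₀ = 469.1343 − 295.216360 = 173.917940
spread = −(1/T)·ln(B₀/D) − r = −(1/7.6366)·ln(173.917940/393.2967) − 0.0246 = 0.08225131
in basis points: 0.08225131 × 10⁴ = 822.5131 bp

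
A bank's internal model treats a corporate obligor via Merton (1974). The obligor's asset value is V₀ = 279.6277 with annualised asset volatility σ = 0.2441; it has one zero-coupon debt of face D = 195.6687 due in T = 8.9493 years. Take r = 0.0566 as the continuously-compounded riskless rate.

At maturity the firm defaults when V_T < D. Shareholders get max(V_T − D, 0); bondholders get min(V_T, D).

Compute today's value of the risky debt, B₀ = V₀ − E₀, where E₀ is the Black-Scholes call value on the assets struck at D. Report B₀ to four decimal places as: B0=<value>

d₁ = [ln(V₀/D) + (r + σ²/2)T] / (σ√T)
   = [ln(279.6277/195.6687) + (0.0566 + 0.5·0.2441²)·8.9493] / (0.2441·√8.9493)
   = [0.357036 + 0.773152] / 0.730234 = 1.547705
d₂ = d₁ − σ√T = 1.547705 − 0.730234 = 0.817471
N(d₁) = 0.939153,  N(d₂) = 0.793170,  e^(−rT) = 0.602583
E₀ = V₀·N(d₁) − D·e^(−rT)·N(d₂)
   = 279.6277·0.939153 − 195.6687·0.602583·0.793170 = 169.093305
B₀ = V₀ − E₀ = 279.6277 − 169.093305 = 110.534395

B0=110.5344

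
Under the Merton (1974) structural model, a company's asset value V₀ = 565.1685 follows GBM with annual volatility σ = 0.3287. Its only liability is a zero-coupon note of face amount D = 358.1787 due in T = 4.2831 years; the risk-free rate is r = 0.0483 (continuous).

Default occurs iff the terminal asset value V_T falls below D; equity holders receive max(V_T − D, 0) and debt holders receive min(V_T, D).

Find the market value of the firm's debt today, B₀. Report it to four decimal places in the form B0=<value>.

B0=267.9740

d₁ = [ln(V₀/D) + (r + σ²/2)T] / (σ√T)
   = [ln(565.1685/358.1787) + (0.0483 + 0.5·0.3287²)·4.2831] / (0.3287·√4.2831)
   = [0.456092 + 0.438255] / 0.680266 = 1.314701
d₂ = d₁ − σ√T = 1.314701 − 0.680266 = 0.634435
N(d₁) = 0.905695,  N(d₂) = 0.737102,  e^(−rT) = 0.813122
E₀ = V₀·N(d₁) − D·e^(−rT)·N(d₂)
   = 565.1685·0.905695 − 358.1787·0.813122·0.737102 = 297.194450
B₀ = V₀ − E₀ = 565.1685 − 297.194450 = 267.974050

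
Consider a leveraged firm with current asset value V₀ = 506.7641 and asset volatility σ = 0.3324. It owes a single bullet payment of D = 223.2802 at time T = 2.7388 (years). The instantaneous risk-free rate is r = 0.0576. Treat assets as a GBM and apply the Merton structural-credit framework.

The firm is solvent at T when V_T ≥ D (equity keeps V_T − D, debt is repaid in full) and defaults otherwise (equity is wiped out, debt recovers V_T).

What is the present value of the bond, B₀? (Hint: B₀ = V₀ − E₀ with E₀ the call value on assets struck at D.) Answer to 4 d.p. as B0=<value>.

B0=188.1799

d₁ = [ln(V₀/D) + (r + σ²/2)T] / (σ√T)
   = [ln(506.7641/223.2802) + (0.0576 + 0.5·0.3324²)·2.7388] / (0.3324·√2.7388)
   = [0.819618 + 0.309060] / 0.550099 = 2.051770
d₂ = d₁ − σ√T = 2.051770 − 0.550099 = 1.501671
N(d₁) = 0.979904,  N(d₂) = 0.933409,  e^(−rT) = 0.854059
E₀ = V₀·N(d₁) − D·e^(−rT)·N(d₂)
   = 506.7641·0.979904 − 223.2802·0.854059·0.933409 = 318.584232
B₀ = V₀ − E₀ = 506.7641 − 318.584232 = 188.179868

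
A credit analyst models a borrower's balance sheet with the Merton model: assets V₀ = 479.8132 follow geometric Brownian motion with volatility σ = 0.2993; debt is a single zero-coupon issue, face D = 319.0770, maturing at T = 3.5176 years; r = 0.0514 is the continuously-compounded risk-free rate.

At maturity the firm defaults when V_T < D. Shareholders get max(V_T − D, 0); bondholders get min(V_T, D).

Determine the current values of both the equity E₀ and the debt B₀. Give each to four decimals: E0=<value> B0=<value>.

E0=228.3504 B0=251.4628

d₁ = [ln(V₀/D) + (r + σ²/2)T] / (σ√T)
   = [ln(479.8132/319.0770) + (0.0514 + 0.5·0.2993²)·3.5176] / (0.2993·√3.5176)
   = [0.407964 + 0.338359] / 0.561345 = 1.329527
d₂ = d₁ − σ√T = 1.329527 − 0.561345 = 0.768181
N(d₁) = 0.908163,  N(d₂) = 0.778810,  e^(−rT) = 0.834598
E₀ = V₀·N(d₁) − D·e^(−rT)·N(d₂)
   = 479.8132·0.908163 − 319.0770·0.834598·0.778810 = 228.350441
B₀ = V₀ − E₀ = 479.8132 − 228.350441 = 251.462759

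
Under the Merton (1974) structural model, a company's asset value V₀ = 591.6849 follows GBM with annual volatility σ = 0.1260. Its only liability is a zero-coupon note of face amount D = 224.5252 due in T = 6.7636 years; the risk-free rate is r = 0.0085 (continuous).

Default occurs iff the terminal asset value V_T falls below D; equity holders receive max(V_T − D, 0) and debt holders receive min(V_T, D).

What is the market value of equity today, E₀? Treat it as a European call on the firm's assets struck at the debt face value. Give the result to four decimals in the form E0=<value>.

E0=379.7310

d₁ = [ln(V₀/D) + (r + σ²/2)T] / (σ√T)
   = [ln(591.6849/224.5252) + (0.0085 + 0.5·0.1260²)·6.7636] / (0.1260·√6.7636)
   = [0.968986 + 0.111180] / 0.327687 = 3.296333
d₂ = d₁ − σ√T = 3.296333 − 0.327687 = 2.968646
N(d₁) = 0.999510,  N(d₂) = 0.998504,  e^(−rT) = 0.944131
E₀ = V₀·N(d₁) − D·e^(−rT)·N(d₂)
   = 591.6849·0.999510 − 224.5252·0.944131·0.998504 = 379.730990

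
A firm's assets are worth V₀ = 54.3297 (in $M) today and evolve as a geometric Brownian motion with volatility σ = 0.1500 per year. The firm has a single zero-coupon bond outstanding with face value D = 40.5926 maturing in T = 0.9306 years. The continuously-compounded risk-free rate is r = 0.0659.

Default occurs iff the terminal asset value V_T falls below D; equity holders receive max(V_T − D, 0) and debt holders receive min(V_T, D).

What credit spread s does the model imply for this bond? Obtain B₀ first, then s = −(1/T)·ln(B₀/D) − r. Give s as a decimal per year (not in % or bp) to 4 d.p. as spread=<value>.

d₁ = [ln(V₀/D) + (r + σ²/2)T] / (σ√T)
   = [ln(54.3297/40.5926) + (0.0659 + 0.5·0.1500²)·0.9306] / (0.1500·√0.9306)
   = [0.291485 + 0.071796] / 0.144701 = 2.510556
d₂ = d₁ − σ√T = 2.510556 − 0.144701 = 2.365855
N(d₁) = 0.993973,  N(d₂) = 0.991006,  e^(−rT) = 0.940516
E₀ = V₀·N(d₁) − D·e^(−rT)·N(d₂)
   = 54.3297·0.993973 − 40.5926·0.940516·0.991006 = 16.167641
B₀ = V₀ − E₀ = 54.3297 − 16.167641 = 38.162059
spread = −(1/T)·ln(B₀/D) − r = −(1/0.9306)·ln(38.162059/40.5926) − 0.0659 = 0.00044859

spread=0.0004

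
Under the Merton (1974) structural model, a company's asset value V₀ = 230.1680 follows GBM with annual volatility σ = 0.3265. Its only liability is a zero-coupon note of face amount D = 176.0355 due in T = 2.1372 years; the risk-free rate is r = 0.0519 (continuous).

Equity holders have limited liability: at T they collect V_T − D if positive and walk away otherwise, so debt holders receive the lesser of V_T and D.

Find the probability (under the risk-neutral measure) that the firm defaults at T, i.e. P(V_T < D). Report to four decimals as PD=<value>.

PD=0.2893

d₁ = [ln(V₀/D) + (r + σ²/2)T] / (σ√T)
   = [ln(230.1680/176.0355) + (0.0519 + 0.5·0.3265²)·2.1372] / (0.3265·√2.1372)
   = [0.268124 + 0.224836] / 0.477316 = 1.032775
d₂ = d₁ − σ√T = 1.032775 − 0.477316 = 0.555459
risk-neutral PD = N(−d₂) = N(-0.555459) = 0.289290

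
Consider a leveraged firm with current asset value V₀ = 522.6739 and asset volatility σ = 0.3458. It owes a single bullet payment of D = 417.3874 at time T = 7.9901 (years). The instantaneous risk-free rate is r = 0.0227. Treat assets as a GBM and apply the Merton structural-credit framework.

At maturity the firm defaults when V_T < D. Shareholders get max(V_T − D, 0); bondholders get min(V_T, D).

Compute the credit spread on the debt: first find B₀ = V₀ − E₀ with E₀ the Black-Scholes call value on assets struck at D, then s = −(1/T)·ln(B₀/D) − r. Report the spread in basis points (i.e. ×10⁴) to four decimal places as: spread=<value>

d₁ = [ln(V₀/D) + (r + σ²/2)T] / (σ√T)
   = [ln(522.6739/417.3874) + (0.0227 + 0.5·0.3458²)·7.9901] / (0.3458·√7.9901)
   = [0.224943 + 0.659094] / 0.977465 = 0.904418
d₂ = d₁ − σ√T = 0.904418 − 0.977465 = -0.073047
N(d₁) = 0.817113,  N(d₂) = 0.470885,  e^(−rT) = 0.834122
E₀ = V₀·N(d₁) − D·e^(−rT)·N(d₂)
   = 522.6739·0.817113 − 417.3874·0.834122·0.470885 = 263.144262
B₀ = V₀ − E₀ = 522.6739 − 263.144262 = 259.529638
spread = −(1/T)·ln(B₀/D) − r = −(1/7.9901)·ln(259.529638/417.3874) − 0.0227 = 0.03676658
in basis points: 0.03676658 × 10⁴ = 367.6658 bp

spread=367.6658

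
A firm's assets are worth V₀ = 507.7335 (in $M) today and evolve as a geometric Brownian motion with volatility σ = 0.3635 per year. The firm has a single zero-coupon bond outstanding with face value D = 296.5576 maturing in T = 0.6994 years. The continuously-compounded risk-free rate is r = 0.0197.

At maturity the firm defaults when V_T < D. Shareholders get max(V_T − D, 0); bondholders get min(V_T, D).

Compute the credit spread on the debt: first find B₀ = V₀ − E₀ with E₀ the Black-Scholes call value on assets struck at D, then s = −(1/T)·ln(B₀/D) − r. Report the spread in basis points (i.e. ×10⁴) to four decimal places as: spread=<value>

spread=78.4046

d₁ = [ln(V₀/D) + (r + σ²/2)T] / (σ√T)
   = [ln(507.7335/296.5576) + (0.0197 + 0.5·0.3635²)·0.6994] / (0.3635·√0.6994)
   = [0.537715 + 0.059985] / 0.303996 = 1.966147
d₂ = d₁ − σ√T = 1.966147 − 0.303996 = 1.662152
N(d₁) = 0.975359,  N(d₂) = 0.951759,  e^(−rT) = 0.986316
E₀ = V₀·N(d₁) − D·e^(−rT)·N(d₂)
   = 507.7335·0.975359 − 296.5576·0.986316·0.951759 = 216.833469
B₀ = V₀ − E₀ = 507.7335 − 216.833469 = 290.900031
spread = −(1/T)·ln(B₀/D) − r = −(1/0.6994)·ln(290.900031/296.5576) − 0.0197 = 0.00784046
in basis points: 0.00784046 × 10⁴ = 78.4046 bp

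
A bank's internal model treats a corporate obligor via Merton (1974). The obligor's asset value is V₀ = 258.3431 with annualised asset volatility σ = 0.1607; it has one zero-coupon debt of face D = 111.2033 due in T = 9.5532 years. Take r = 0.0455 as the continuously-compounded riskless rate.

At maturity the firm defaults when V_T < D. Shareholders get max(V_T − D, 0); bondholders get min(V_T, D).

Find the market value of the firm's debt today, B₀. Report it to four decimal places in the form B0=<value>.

d₁ = [ln(V₀/D) + (r + σ²/2)T] / (σ√T)
   = [ln(258.3431/111.2033) + (0.0455 + 0.5·0.1607²)·9.5532] / (0.1607·√9.5532)
   = [0.842928 + 0.558024] / 0.496696 = 2.820545
d₂ = d₁ − σ√T = 2.820545 − 0.496696 = 2.323850
N(d₁) = 0.997603,  N(d₂) = 0.989933,  e^(−rT) = 0.647478
E₀ = V₀·N(d₁) − D·e^(−rT)·N(d₂)
   = 258.3431·0.997603 − 111.2033·0.647478·0.989933 = 186.446969
B₀ = V₀ − E₀ = 258.3431 − 186.446969 = 71.896131

B0=71.8961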